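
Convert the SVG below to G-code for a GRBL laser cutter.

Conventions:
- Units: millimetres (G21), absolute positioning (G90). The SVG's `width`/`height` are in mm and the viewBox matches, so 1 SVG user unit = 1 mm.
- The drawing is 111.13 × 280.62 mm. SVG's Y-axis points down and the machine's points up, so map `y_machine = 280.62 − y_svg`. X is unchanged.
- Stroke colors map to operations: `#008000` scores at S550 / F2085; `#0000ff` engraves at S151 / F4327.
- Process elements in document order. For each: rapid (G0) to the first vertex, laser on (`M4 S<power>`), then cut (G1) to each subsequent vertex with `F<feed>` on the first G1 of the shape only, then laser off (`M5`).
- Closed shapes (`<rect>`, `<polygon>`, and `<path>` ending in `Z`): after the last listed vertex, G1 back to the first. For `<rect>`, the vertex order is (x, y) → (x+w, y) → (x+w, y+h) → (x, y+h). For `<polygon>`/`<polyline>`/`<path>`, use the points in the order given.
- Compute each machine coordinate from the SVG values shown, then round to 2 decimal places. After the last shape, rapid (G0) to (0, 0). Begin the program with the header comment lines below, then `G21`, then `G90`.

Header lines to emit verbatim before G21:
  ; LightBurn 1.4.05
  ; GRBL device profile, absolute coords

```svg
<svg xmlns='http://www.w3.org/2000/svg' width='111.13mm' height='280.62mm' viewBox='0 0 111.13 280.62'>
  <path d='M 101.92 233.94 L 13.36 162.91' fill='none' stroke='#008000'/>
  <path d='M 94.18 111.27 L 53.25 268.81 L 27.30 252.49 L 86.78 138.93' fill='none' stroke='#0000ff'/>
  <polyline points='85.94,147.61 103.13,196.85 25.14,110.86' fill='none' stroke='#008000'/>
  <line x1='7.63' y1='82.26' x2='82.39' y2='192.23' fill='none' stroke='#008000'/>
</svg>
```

; LightBurn 1.4.05
; GRBL device profile, absolute coords
G21
G90
G0 X101.92 Y46.68
M4 S550
G1 X13.36 Y117.71 F2085
M5
G0 X94.18 Y169.35
M4 S151
G1 X53.25 Y11.81 F4327
G1 X27.30 Y28.13
G1 X86.78 Y141.69
M5
G0 X85.94 Y133.01
M4 S550
G1 X103.13 Y83.77 F2085
G1 X25.14 Y169.76
M5
G0 X7.63 Y198.36
M4 S550
G1 X82.39 Y88.39 F2085
M5
G0 X0.00 Y0.00

Since the viewBox matches the mm dimensions, user units are millimetres directly. The only transform is the Y-flip y_m = 280.62 − y_svg.

Shape 1 is a line segment drawn with `<path>`. Its stroke #008000 means score at S550, F2085. After flipping Y the toolpath is (101.92,46.68) → (13.36,117.71).

Shape 2 is a open polyline drawn with `<path>`. Its stroke #0000ff means engrave at S151, F4327. After flipping Y the toolpath is (94.18,169.35) → (53.25,11.81) → (27.30,28.13) → (86.78,141.69).

Shape 3 is a open polyline drawn with `<polyline>`. Its stroke #008000 means score at S550, F2085. After flipping Y the toolpath is (85.94,133.01) → (103.13,83.77) → (25.14,169.76).

Shape 4 is a line segment drawn with `<line>`. Its stroke #008000 means score at S550, F2085. After flipping Y the toolpath is (7.63,198.36) → (82.39,88.39).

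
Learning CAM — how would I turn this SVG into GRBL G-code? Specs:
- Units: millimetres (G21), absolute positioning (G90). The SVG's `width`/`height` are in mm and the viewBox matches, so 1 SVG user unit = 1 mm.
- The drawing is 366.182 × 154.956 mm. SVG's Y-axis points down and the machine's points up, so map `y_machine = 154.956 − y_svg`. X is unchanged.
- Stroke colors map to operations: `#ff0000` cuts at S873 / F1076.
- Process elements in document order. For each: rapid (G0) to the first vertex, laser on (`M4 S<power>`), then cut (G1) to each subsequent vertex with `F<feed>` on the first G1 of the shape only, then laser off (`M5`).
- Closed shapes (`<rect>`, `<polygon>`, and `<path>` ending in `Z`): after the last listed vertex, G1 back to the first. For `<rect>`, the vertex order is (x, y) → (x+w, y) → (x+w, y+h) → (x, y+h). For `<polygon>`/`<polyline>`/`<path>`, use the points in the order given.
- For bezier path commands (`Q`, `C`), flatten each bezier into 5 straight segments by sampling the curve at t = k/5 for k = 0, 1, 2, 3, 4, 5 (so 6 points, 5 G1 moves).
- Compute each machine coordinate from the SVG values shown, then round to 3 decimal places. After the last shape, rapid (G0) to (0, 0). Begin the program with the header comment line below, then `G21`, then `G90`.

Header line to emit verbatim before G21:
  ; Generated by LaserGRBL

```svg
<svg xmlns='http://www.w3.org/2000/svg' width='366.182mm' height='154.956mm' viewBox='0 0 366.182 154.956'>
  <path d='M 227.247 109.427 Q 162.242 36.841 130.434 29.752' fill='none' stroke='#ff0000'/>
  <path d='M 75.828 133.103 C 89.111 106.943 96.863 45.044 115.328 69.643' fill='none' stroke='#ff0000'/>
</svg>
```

; Generated by LaserGRBL
G21
G90
G0 X227.247 Y45.529
M4 S873
G1 X202.573 Y71.944 F1076
G1 X180.555 Y93.118
G1 X161.192 Y109.053
G1 X144.485 Y119.749
G1 X130.434 Y125.204
M5
G0 X75.828 Y21.853
M4 S873
G1 X83.264 Y40.860 F1076
G1 X90.152 Y62.577
G1 X97.273 Y81.136
G1 X105.405 Y90.671
G1 X115.328 Y85.313
M5
G0 X0.000 Y0.000

Since the viewBox matches the mm dimensions, user units are millimetres directly. The only transform is the Y-flip y_m = 154.956 − y_svg.

Shape 1 is a quadratic bezier drawn with `<path>`. Its stroke #ff0000 means cut at S873, F1076. After flipping Y the toolpath is (227.247,45.529) → (202.573,71.944) → (180.555,93.118) → (161.192,109.053) → (144.485,119.749) → (130.434,125.204).

Shape 2 is a cubic bezier drawn with `<path>`. Its stroke #ff0000 means cut at S873, F1076. After flipping Y the toolpath is (75.828,21.853) → (83.264,40.860) → (90.152,62.577) → (97.273,81.136) → (105.405,90.671) → (115.328,85.313).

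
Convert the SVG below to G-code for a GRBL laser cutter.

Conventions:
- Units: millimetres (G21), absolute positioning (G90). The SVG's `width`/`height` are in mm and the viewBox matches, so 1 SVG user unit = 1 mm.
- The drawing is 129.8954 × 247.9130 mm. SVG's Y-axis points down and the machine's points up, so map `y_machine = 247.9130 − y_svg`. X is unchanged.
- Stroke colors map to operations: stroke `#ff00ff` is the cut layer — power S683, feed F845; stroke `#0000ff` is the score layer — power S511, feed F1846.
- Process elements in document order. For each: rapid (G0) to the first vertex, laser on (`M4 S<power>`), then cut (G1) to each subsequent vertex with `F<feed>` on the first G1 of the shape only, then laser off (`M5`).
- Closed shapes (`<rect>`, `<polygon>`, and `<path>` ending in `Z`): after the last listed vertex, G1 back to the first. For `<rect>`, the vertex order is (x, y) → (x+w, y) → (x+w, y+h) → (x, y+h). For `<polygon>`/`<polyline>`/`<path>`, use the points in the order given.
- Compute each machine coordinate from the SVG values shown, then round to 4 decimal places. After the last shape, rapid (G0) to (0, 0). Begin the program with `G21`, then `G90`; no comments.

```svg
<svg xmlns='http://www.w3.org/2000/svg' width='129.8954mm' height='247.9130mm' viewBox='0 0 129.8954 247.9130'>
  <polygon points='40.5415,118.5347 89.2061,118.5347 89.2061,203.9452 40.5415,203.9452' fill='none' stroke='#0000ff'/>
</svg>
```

G21
G90
G0 X40.5415 Y129.3783
M4 S511
G1 X89.2061 Y129.3783 F1846
G1 X89.2061 Y43.9678
G1 X40.5415 Y43.9678
G1 X40.5415 Y129.3783
M5
G0 X0.0000 Y0.0000

Since the viewBox matches the mm dimensions, user units are millimetres directly. The only transform is the Y-flip y_m = 247.9130 − y_svg.

Shape 1 is a rectangle drawn with `<polygon>`. Its stroke #0000ff means score at S511, F1846. After flipping Y the toolpath is (40.5415,129.3783) → (89.2061,129.3783) → (89.2061,43.9678) → (40.5415,43.9678) → (40.5415,129.3783), returning to the start.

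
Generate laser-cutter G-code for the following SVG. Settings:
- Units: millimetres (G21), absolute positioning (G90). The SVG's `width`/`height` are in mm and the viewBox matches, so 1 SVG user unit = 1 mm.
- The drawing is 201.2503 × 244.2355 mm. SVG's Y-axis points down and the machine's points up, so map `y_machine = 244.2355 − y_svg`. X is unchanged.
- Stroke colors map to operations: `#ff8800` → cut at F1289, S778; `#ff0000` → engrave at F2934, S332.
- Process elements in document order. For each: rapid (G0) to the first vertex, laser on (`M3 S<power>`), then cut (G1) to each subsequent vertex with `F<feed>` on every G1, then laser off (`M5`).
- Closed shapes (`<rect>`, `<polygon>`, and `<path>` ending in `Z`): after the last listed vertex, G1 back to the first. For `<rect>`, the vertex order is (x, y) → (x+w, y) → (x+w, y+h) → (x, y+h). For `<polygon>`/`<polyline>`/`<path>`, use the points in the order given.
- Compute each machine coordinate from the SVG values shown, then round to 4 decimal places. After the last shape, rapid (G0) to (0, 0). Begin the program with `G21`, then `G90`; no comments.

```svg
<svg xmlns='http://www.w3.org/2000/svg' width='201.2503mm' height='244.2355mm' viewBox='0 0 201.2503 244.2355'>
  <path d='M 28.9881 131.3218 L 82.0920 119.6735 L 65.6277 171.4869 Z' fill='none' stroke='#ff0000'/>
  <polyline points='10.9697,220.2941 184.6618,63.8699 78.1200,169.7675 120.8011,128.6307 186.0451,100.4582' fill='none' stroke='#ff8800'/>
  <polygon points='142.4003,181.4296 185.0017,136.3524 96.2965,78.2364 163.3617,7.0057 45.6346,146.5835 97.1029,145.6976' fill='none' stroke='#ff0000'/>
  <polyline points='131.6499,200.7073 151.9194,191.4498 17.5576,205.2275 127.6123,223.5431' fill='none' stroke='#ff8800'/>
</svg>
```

G21
G90
G0 X28.9881 Y112.9137
M3 S332
G1 X82.0920 Y124.5620 F2934
G1 X65.6277 Y72.7486 F2934
G1 X28.9881 Y112.9137 F2934
M5
G0 X10.9697 Y23.9414
M3 S778
G1 X184.6618 Y180.3656 F1289
G1 X78.1200 Y74.4680 F1289
G1 X120.8011 Y115.6048 F1289
G1 X186.0451 Y143.7773 F1289
M5
G0 X142.4003 Y62.8059
M3 S332
G1 X185.0017 Y107.8831 F2934
G1 X96.2965 Y165.9991 F2934
G1 X163.3617 Y237.2298 F2934
G1 X45.6346 Y97.6520 F2934
G1 X97.1029 Y98.5379 F2934
G1 X142.4003 Y62.8059 F2934
M5
G0 X131.6499 Y43.5282
M3 S778
G1 X151.9194 Y52.7857 F1289
G1 X17.5576 Y39.0080 F1289
G1 X127.6123 Y20.6924 F1289
M5
G0 X0.0000 Y0.0000

1 u = 1 mm; y_m = 244.2355 − y.

[1] `<path>` regular polygon, #ff0000→engrave S332 F2934: (28.9881,112.9137) → (82.0920,124.5620) → (65.6277,72.7486) → (28.9881,112.9137) (closed)

[2] `<polyline>` open polyline, #ff8800→cut S778 F1289: (10.9697,23.9414) → (184.6618,180.3656) → (78.1200,74.4680) → (120.8011,115.6048) → (186.0451,143.7773)

[3] `<polygon>` closed polygon, #ff0000→engrave S332 F2934: (142.4003,62.8059) → (185.0017,107.8831) → (96.2965,165.9991) → (163.3617,237.2298) → (45.6346,97.6520) → (97.1029,98.5379) → (142.4003,62.8059) (closed)

[4] `<polyline>` open polyline, #ff8800→cut S778 F1289: (131.6499,43.5282) → (151.9194,52.7857) → (17.5576,39.0080) → (127.6123,20.6924)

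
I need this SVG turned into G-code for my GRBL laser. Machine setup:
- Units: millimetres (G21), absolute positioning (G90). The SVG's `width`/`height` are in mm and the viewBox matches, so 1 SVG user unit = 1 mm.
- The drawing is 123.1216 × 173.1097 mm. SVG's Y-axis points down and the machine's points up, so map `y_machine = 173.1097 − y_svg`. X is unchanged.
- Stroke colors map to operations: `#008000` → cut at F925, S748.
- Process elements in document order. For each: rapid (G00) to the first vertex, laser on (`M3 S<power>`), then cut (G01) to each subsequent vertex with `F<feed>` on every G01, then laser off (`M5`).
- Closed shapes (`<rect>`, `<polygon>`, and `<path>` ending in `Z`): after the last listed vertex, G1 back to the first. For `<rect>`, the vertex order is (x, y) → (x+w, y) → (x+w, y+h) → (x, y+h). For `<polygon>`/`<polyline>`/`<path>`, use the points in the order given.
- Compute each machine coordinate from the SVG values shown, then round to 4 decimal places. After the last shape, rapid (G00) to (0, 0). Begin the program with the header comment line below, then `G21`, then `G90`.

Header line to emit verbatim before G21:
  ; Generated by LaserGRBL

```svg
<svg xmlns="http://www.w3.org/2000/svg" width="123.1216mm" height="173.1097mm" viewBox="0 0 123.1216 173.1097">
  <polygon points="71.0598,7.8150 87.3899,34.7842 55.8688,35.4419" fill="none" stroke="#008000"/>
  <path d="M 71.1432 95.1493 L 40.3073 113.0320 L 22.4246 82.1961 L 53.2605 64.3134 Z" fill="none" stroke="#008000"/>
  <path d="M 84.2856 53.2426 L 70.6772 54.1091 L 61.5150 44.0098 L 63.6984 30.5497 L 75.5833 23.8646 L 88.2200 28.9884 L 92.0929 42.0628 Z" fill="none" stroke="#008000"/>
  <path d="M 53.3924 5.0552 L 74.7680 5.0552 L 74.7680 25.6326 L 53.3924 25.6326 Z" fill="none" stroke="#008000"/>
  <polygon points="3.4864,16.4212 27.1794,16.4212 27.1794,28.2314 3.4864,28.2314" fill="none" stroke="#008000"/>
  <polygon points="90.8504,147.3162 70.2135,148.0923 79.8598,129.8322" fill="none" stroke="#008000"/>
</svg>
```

viewBox `0 0 123.1216 173.1097` with mm width/height → 1 unit = 1 mm. Flip: y_m = 173.1097 − y_svg.

**Shape 1** — `<polygon>` regular polygon, stroke `#008000` → cut (S748, F925). Machine vertices: (71.0598,165.2947) → (87.3899,138.3255) → (55.8688,137.6678) → (71.0598,165.2947). Closed: final G1 returns to the first vertex.

**Shape 2** — `<path>` regular polygon, stroke `#008000` → cut (S748, F925). Machine vertices: (71.1432,77.9604) → (40.3073,60.0777) → (22.4246,90.9136) → (53.2605,108.7963) → (71.1432,77.9604). Closed: final G1 returns to the first vertex.

**Shape 3** — `<path>` regular polygon, stroke `#008000` → cut (S748, F925). Machine vertices: (84.2856,119.8671) → (70.6772,119.0006) → (61.5150,129.0999) → (63.6984,142.5600) → (75.5833,149.2451) → (88.2200,144.1213) → (92.0929,131.0469) → (84.2856,119.8671). Closed: final G1 returns to the first vertex.

**Shape 4** — `<path>` rectangle, stroke `#008000` → cut (S748, F925). Machine vertices: (53.3924,168.0545) → (74.7680,168.0545) → (74.7680,147.4771) → (53.3924,147.4771) → (53.3924,168.0545). Closed: final G1 returns to the first vertex.

**Shape 5** — `<polygon>` rectangle, stroke `#008000` → cut (S748, F925). Machine vertices: (3.4864,156.6885) → (27.1794,156.6885) → (27.1794,144.8783) → (3.4864,144.8783) → (3.4864,156.6885). Closed: final G1 returns to the first vertex.

**Shape 6** — `<polygon>` regular polygon, stroke `#008000` → cut (S748, F925). Machine vertices: (90.8504,25.7935) → (70.2135,25.0174) → (79.8598,43.2775) → (90.8504,25.7935). Closed: final G1 returns to the first vertex.

; Generated by LaserGRBL
G21
G90
G00 X71.0598 Y165.2947
M3 S748
G01 X87.3899 Y138.3255 F925
G01 X55.8688 Y137.6678 F925
G01 X71.0598 Y165.2947 F925
M5
G00 X71.1432 Y77.9604
M3 S748
G01 X40.3073 Y60.0777 F925
G01 X22.4246 Y90.9136 F925
G01 X53.2605 Y108.7963 F925
G01 X71.1432 Y77.9604 F925
M5
G00 X84.2856 Y119.8671
M3 S748
G01 X70.6772 Y119.0006 F925
G01 X61.5150 Y129.0999 F925
G01 X63.6984 Y142.5600 F925
G01 X75.5833 Y149.2451 F925
G01 X88.2200 Y144.1213 F925
G01 X92.0929 Y131.0469 F925
G01 X84.2856 Y119.8671 F925
M5
G00 X53.3924 Y168.0545
M3 S748
G01 X74.7680 Y168.0545 F925
G01 X74.7680 Y147.4771 F925
G01 X53.3924 Y147.4771 F925
G01 X53.3924 Y168.0545 F925
M5
G00 X3.4864 Y156.6885
M3 S748
G01 X27.1794 Y156.6885 F925
G01 X27.1794 Y144.8783 F925
G01 X3.4864 Y144.8783 F925
G01 X3.4864 Y156.6885 F925
M5
G00 X90.8504 Y25.7935
M3 S748
G01 X70.2135 Y25.0174 F925
G01 X79.8598 Y43.2775 F925
G01 X90.8504 Y25.7935 F925
M5
G00 X0.0000 Y0.0000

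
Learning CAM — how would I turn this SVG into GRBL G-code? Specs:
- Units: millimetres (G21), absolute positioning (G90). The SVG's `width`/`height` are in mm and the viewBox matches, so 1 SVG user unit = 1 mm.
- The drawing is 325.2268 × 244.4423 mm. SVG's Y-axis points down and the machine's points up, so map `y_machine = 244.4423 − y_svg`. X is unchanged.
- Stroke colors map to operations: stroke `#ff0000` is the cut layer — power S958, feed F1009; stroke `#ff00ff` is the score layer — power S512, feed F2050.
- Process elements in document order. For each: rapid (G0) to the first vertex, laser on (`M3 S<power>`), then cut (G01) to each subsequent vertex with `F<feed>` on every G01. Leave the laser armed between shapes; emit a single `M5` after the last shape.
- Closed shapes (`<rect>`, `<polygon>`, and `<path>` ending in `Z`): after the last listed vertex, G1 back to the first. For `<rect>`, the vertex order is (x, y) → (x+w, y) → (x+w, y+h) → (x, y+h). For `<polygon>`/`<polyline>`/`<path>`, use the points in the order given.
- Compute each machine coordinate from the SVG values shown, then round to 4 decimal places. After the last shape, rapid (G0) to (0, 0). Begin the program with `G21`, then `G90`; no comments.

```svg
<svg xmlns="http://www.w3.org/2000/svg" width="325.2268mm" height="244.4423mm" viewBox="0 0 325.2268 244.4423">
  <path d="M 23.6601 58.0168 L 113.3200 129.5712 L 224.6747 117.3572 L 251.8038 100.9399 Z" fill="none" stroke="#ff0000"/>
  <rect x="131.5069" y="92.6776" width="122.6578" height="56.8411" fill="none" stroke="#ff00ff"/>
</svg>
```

G21
G90
G0 X23.6601 Y186.4255
M3 S958
G01 X113.3200 Y114.8711 F1009
G01 X224.6747 Y127.0851 F1009
G01 X251.8038 Y143.5024 F1009
G01 X23.6601 Y186.4255 F1009
G0 X131.5069 Y151.7647
M3 S512
G01 X254.1647 Y151.7647 F2050
G01 X254.1647 Y94.9236 F2050
G01 X131.5069 Y94.9236 F2050
G01 X131.5069 Y151.7647 F2050
M5
G0 X0.0000 Y0.0000

Since the viewBox matches the mm dimensions, user units are millimetres directly. The only transform is the Y-flip y_m = 244.4423 − y_svg.

Shape 1 is a closed polygon drawn with `<path>`. Its stroke #ff0000 means cut at S958, F1009. After flipping Y the toolpath is (23.6601,186.4255) → (113.3200,114.8711) → (224.6747,127.0851) → (251.8038,143.5024) → (23.6601,186.4255), returning to the start.

Shape 2 is a rectangle drawn with `<rect>`. Its stroke #ff00ff means score at S512, F2050. After flipping Y the toolpath is (131.5069,151.7647) → (254.1647,151.7647) → (254.1647,94.9236) → (131.5069,94.9236) → (131.5069,151.7647), returning to the start.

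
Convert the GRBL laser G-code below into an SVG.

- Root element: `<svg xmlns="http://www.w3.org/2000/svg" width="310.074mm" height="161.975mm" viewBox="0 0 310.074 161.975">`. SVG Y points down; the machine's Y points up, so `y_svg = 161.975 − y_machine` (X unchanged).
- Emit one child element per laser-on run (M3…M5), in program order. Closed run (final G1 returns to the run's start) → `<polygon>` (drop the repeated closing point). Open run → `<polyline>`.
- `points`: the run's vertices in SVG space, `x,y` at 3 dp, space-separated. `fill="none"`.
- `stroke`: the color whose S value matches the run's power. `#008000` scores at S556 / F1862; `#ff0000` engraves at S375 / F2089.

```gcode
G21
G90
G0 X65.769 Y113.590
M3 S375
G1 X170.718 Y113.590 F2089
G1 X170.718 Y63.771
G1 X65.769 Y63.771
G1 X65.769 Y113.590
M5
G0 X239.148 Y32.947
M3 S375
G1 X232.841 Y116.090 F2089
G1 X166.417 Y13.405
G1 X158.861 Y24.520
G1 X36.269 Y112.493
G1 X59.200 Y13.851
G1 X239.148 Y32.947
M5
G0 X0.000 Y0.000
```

y_svg = 161.975 − y_m. Every run uses S375, so all elements get stroke `#ff0000` (engrave).

[1] closed run; points: 65.769,48.385 170.718,48.385 170.718,98.204 65.769,98.204

[2] closed run; points: 239.148,129.028 232.841,45.885 166.417,148.570 158.861,137.455 36.269,49.482 59.200,148.124

<svg xmlns="http://www.w3.org/2000/svg" width="310.074mm" height="161.975mm" viewBox="0 0 310.074 161.975">
  <polygon points="65.769,48.385 170.718,48.385 170.718,98.204 65.769,98.204" fill="none" stroke="#ff0000"/>
  <polygon points="239.148,129.028 232.841,45.885 166.417,148.570 158.861,137.455 36.269,49.482 59.200,148.124" fill="none" stroke="#ff0000"/>
</svg>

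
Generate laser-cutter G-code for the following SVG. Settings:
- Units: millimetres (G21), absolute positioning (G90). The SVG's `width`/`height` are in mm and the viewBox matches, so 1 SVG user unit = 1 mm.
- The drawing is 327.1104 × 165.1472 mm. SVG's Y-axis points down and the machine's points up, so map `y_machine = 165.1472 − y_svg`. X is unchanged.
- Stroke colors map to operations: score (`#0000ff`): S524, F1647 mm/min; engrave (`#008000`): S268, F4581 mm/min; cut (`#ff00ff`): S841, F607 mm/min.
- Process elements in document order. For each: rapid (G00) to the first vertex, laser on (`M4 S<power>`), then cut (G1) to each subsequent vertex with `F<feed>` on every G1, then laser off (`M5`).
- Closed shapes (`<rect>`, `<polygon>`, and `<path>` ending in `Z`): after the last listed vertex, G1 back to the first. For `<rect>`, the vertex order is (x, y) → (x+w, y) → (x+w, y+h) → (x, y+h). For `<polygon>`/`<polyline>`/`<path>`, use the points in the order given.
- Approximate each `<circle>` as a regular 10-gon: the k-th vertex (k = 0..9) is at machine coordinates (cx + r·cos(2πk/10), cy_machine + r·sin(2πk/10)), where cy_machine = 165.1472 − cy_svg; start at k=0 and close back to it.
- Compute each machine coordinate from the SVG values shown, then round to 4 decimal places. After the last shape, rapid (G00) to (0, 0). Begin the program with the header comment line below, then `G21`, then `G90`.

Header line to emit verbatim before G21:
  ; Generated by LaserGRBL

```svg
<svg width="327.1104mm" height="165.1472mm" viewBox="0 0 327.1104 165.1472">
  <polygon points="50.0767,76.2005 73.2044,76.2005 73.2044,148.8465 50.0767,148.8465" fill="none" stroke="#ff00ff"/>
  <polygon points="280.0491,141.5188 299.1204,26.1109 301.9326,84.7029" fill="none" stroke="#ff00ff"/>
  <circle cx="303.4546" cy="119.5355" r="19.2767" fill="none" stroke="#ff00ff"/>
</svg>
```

Since the viewBox matches the mm dimensions, user units are millimetres directly. The only transform is the Y-flip y_m = 165.1472 − y_svg.

Shape 1 is a rectangle drawn with `<polygon>`. Its stroke #ff00ff means cut at S841, F607. After flipping Y the toolpath is (50.0767,88.9467) → (73.2044,88.9467) → (73.2044,16.3007) → (50.0767,16.3007) → (50.0767,88.9467), returning to the start.

Shape 2 is a closed polygon drawn with `<polygon>`. Its stroke #ff00ff means cut at S841, F607. After flipping Y the toolpath is (280.0491,23.6284) → (299.1204,139.0363) → (301.9326,80.4443) → (280.0491,23.6284), returning to the start.

Shape 3 is a circle drawn with `<circle>`. Its stroke #ff00ff means cut at S841, F607. After flipping Y the toolpath is (322.7313,45.6117) → (319.0498,56.9423) → (309.4114,63.9449) → (297.4978,63.9449) → (287.8594,56.9423) → (284.1779,45.6117) → (287.8594,34.2811) → (297.4978,27.2785) → (309.4114,27.2785) → (319.0498,34.2811) → (322.7313,45.6117), returning to the start.

; Generated by LaserGRBL
G21
G90
G00 X50.0767 Y88.9467
M4 S841
G1 X73.2044 Y88.9467 F607
G1 X73.2044 Y16.3007 F607
G1 X50.0767 Y16.3007 F607
G1 X50.0767 Y88.9467 F607
M5
G00 X280.0491 Y23.6284
M4 S841
G1 X299.1204 Y139.0363 F607
G1 X301.9326 Y80.4443 F607
G1 X280.0491 Y23.6284 F607
M5
G00 X322.7313 Y45.6117
M4 S841
G1 X319.0498 Y56.9423 F607
G1 X309.4114 Y63.9449 F607
G1 X297.4978 Y63.9449 F607
G1 X287.8594 Y56.9423 F607
G1 X284.1779 Y45.6117 F607
G1 X287.8594 Y34.2811 F607
G1 X297.4978 Y27.2785 F607
G1 X309.4114 Y27.2785 F607
G1 X319.0498 Y34.2811 F607
G1 X322.7313 Y45.6117 F607
M5
G00 X0.0000 Y0.0000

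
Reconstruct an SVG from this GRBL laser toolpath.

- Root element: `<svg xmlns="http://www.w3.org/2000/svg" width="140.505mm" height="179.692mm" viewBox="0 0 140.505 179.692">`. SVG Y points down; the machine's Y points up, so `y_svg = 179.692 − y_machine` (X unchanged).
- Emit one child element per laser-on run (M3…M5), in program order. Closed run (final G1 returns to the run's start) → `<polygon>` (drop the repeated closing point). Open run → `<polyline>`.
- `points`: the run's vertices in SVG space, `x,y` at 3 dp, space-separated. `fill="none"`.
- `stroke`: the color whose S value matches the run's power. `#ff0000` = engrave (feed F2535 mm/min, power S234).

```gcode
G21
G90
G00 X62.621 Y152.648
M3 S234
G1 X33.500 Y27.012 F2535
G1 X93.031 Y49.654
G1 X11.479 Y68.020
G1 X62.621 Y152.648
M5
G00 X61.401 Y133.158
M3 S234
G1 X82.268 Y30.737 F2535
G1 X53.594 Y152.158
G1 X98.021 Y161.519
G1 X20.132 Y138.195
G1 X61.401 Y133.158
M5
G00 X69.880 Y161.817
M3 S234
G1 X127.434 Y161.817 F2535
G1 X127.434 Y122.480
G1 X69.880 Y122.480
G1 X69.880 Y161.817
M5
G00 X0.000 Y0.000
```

<svg xmlns="http://www.w3.org/2000/svg" width="140.505mm" height="179.692mm" viewBox="0 0 140.505 179.692">
  <polygon points="62.621,27.044 33.500,152.680 93.031,130.038 11.479,111.672" fill="none" stroke="#ff0000"/>
  <polygon points="61.401,46.534 82.268,148.955 53.594,27.534 98.021,18.173 20.132,41.497" fill="none" stroke="#ff0000"/>
  <polygon points="69.880,17.875 127.434,17.875 127.434,57.212 69.880,57.212" fill="none" stroke="#ff0000"/>
</svg>

y_svg = 179.692 − y_m. Every run uses S234, so all elements get stroke `#ff0000` (engrave).

[1] closed run; points: 62.621,27.044 33.500,152.680 93.031,130.038 11.479,111.672

[2] closed run; points: 61.401,46.534 82.268,148.955 53.594,27.534 98.021,18.173 20.132,41.497

[3] closed run; points: 69.880,17.875 127.434,17.875 127.434,57.212 69.880,57.212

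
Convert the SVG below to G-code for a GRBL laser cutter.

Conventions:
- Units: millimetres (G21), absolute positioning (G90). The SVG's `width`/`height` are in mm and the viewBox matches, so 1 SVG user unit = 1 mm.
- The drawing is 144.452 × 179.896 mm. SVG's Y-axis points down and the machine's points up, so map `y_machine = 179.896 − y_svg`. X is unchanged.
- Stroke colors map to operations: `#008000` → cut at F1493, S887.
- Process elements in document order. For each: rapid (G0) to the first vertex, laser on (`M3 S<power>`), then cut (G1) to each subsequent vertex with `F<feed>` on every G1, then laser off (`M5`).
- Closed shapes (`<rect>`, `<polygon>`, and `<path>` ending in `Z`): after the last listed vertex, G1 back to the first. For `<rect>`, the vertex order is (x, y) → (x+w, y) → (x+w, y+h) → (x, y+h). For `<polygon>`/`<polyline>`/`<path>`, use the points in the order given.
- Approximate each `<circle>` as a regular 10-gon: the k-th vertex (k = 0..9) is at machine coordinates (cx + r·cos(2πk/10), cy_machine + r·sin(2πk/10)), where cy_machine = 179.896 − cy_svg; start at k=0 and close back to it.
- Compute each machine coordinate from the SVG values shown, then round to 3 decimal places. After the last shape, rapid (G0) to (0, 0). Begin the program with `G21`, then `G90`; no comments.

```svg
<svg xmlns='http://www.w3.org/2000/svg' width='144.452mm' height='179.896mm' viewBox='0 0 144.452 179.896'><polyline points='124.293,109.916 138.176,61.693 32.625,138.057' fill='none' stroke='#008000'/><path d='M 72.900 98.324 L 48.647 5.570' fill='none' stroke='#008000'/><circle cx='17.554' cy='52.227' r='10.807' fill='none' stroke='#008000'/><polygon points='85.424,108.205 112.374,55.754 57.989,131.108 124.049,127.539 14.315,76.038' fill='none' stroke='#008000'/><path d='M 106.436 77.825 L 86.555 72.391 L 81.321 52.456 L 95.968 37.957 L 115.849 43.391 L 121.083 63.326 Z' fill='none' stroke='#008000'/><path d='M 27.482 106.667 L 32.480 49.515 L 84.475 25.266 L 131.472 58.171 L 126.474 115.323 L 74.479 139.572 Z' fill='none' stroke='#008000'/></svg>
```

G21
G90
G0 X124.293 Y69.980
M3 S887
G1 X138.176 Y118.203 F1493
G1 X32.625 Y41.839 F1493
M5
G0 X72.900 Y81.572
M3 S887
G1 X48.647 Y174.326 F1493
M5
G0 X28.361 Y127.669
M3 S887
G1 X26.297 Y134.021 F1493
G1 X20.894 Y137.947 F1493
G1 X14.214 Y137.947 F1493
G1 X8.811 Y134.021 F1493
G1 X6.747 Y127.669 F1493
G1 X8.811 Y121.317 F1493
G1 X14.214 Y117.391 F1493
G1 X20.894 Y117.391 F1493
G1 X26.297 Y121.317 F1493
G1 X28.361 Y127.669 F1493
M5
G0 X85.424 Y71.691
M3 S887
G1 X112.374 Y124.142 F1493
G1 X57.989 Y48.788 F1493
G1 X124.049 Y52.357 F1493
G1 X14.315 Y103.858 F1493
G1 X85.424 Y71.691 F1493
M5
G0 X106.436 Y102.071
M3 S887
G1 X86.555 Y107.505 F1493
G1 X81.321 Y127.440 F1493
G1 X95.968 Y141.939 F1493
G1 X115.849 Y136.505 F1493
G1 X121.083 Y116.570 F1493
G1 X106.436 Y102.071 F1493
M5
G0 X27.482 Y73.229
M3 S887
G1 X32.480 Y130.381 F1493
G1 X84.475 Y154.630 F1493
G1 X131.472 Y121.725 F1493
G1 X126.474 Y64.573 F1493
G1 X74.479 Y40.324 F1493
G1 X27.482 Y73.229 F1493
M5
G0 X0.000 Y0.000

viewBox `0 0 144.452 179.896` with mm width/height → 1 unit = 1 mm. Flip: y_m = 179.896 − y_svg.

**Shape 1** — `<polyline>` open polyline, stroke `#008000` → cut (S887, F1493). Machine vertices: (124.293,69.980) → (138.176,118.203) → (32.625,41.839). Open path.

**Shape 2** — `<path>` line segment, stroke `#008000` → cut (S887, F1493). Machine vertices: (72.900,81.572) → (48.647,174.326). Open path.

**Shape 3** — `<circle>` circle, stroke `#008000` → cut (S887, F1493). Machine vertices: (28.361,127.669) → (26.297,134.021) → (20.894,137.947) → (14.214,137.947) → (8.811,134.021) → (6.747,127.669) → (8.811,121.317) → (14.214,117.391) → (20.894,117.391) → (26.297,121.317) → (28.361,127.669). Closed: final G1 returns to the first vertex.

**Shape 4** — `<polygon>` closed polygon, stroke `#008000` → cut (S887, F1493). Machine vertices: (85.424,71.691) → (112.374,124.142) → (57.989,48.788) → (124.049,52.357) → (14.315,103.858) → (85.424,71.691). Closed: final G1 returns to the first vertex.

**Shape 5** — `<path>` regular polygon, stroke `#008000` → cut (S887, F1493). Machine vertices: (106.436,102.071) → (86.555,107.505) → (81.321,127.440) → (95.968,141.939) → (115.849,136.505) → (121.083,116.570) → (106.436,102.071). Closed: final G1 returns to the first vertex.

**Shape 6** — `<path>` regular polygon, stroke `#008000` → cut (S887, F1493). Machine vertices: (27.482,73.229) → (32.480,130.381) → (84.475,154.630) → (131.472,121.725) → (126.474,64.573) → (74.479,40.324) → (27.482,73.229). Closed: final G1 returns to the first vertex.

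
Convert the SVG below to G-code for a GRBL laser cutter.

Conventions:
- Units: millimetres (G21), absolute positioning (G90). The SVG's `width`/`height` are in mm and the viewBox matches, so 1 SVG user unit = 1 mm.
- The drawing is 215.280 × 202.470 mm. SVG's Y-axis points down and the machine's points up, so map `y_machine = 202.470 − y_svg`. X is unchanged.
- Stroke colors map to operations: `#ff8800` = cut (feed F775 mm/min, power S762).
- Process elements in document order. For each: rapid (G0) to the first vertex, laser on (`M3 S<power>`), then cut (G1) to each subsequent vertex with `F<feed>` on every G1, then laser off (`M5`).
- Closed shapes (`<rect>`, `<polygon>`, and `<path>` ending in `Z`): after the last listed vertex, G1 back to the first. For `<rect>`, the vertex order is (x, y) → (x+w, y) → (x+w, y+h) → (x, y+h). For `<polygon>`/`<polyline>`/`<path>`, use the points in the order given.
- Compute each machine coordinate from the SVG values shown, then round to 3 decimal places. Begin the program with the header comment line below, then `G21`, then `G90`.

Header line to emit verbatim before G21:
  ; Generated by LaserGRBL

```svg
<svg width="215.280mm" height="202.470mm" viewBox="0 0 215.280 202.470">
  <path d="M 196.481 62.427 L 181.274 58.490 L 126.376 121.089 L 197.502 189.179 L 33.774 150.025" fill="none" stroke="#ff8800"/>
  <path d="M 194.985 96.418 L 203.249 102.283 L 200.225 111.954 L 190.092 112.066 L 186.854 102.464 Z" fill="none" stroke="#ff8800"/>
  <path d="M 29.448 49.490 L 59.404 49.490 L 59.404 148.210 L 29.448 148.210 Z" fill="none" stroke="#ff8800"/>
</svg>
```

1 u = 1 mm; y_m = 202.470 − y.

[1] `<path>` open polyline, #ff8800→cut S762 F775: (196.481,140.043) → (181.274,143.980) → (126.376,81.381) → (197.502,13.291) → (33.774,52.445)

[2] `<path>` regular polygon, #ff8800→cut S762 F775: (194.985,106.052) → (203.249,100.187) → (200.225,90.516) → (190.092,90.404) → (186.854,100.006) → (194.985,106.052) (closed)

[3] `<path>` rectangle, #ff8800→cut S762 F775: (29.448,152.980) → (59.404,152.980) → (59.404,54.260) → (29.448,54.260) → (29.448,152.980) (closed)

; Generated by LaserGRBL
G21
G90
G0 X196.481 Y140.043
M3 S762
G1 X181.274 Y143.980 F775
G1 X126.376 Y81.381 F775
G1 X197.502 Y13.291 F775
G1 X33.774 Y52.445 F775
M5
G0 X194.985 Y106.052
M3 S762
G1 X203.249 Y100.187 F775
G1 X200.225 Y90.516 F775
G1 X190.092 Y90.404 F775
G1 X186.854 Y100.006 F775
G1 X194.985 Y106.052 F775
M5
G0 X29.448 Y152.980
M3 S762
G1 X59.404 Y152.980 F775
G1 X59.404 Y54.260 F775
G1 X29.448 Y54.260 F775
G1 X29.448 Y152.980 F775
M5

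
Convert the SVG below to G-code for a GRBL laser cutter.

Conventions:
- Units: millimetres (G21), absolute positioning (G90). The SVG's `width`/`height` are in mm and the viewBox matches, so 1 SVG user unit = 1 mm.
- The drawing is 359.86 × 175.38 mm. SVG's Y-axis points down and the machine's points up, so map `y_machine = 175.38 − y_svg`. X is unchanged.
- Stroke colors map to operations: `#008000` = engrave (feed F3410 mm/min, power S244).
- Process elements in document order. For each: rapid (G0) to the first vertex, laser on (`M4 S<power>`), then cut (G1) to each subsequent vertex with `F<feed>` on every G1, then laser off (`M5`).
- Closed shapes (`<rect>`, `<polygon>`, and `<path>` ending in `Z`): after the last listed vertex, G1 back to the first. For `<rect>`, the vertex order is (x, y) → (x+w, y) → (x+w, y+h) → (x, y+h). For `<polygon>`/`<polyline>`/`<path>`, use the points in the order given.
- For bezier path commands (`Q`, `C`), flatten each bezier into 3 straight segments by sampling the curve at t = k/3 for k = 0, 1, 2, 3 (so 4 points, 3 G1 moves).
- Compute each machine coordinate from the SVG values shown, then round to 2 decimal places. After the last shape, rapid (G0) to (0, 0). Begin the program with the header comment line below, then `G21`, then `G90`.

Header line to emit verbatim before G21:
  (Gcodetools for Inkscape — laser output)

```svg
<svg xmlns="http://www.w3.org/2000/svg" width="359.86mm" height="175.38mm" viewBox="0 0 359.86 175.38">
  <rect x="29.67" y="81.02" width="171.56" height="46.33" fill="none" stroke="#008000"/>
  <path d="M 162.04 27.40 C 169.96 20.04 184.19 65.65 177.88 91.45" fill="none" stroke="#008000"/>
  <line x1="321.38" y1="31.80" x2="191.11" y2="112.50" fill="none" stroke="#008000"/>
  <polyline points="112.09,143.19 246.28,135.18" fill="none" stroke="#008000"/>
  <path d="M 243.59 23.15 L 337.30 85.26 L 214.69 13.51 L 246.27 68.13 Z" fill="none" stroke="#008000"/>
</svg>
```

Since the viewBox matches the mm dimensions, user units are millimetres directly. The only transform is the Y-flip y_m = 175.38 − y_svg.

Shape 1 is a rectangle drawn with `<rect>`. Its stroke #008000 means engrave at S244, F3410. After flipping Y the toolpath is (29.67,94.36) → (201.23,94.36) → (201.23,48.03) → (29.67,48.03) → (29.67,94.36), returning to the start.

Shape 2 is a cubic bezier drawn with `<path>`. Its stroke #008000 means engrave at S244, F3410. After flipping Y the toolpath is (162.04,147.98) → (171.07,140.38) → (178.34,113.64) → (177.88,83.93).

Shape 3 is a line segment drawn with `<line>`. Its stroke #008000 means engrave at S244, F3410. After flipping Y the toolpath is (321.38,143.58) → (191.11,62.88).

Shape 4 is a line segment drawn with `<polyline>`. Its stroke #008000 means engrave at S244, F3410. After flipping Y the toolpath is (112.09,32.19) → (246.28,40.20).

Shape 5 is a closed polygon drawn with `<path>`. Its stroke #008000 means engrave at S244, F3410. After flipping Y the toolpath is (243.59,152.23) → (337.30,90.12) → (214.69,161.87) → (246.27,107.25) → (243.59,152.23), returning to the start.

(Gcodetools for Inkscape — laser output)
G21
G90
G0 X29.67 Y94.36
M4 S244
G1 X201.23 Y94.36 F3410
G1 X201.23 Y48.03 F3410
G1 X29.67 Y48.03 F3410
G1 X29.67 Y94.36 F3410
M5
G0 X162.04 Y147.98
M4 S244
G1 X171.07 Y140.38 F3410
G1 X178.34 Y113.64 F3410
G1 X177.88 Y83.93 F3410
M5
G0 X321.38 Y143.58
M4 S244
G1 X191.11 Y62.88 F3410
M5
G0 X112.09 Y32.19
M4 S244
G1 X246.28 Y40.20 F3410
M5
G0 X243.59 Y152.23
M4 S244
G1 X337.30 Y90.12 F3410
G1 X214.69 Y161.87 F3410
G1 X246.27 Y107.25 F3410
G1 X243.59 Y152.23 F3410
M5
G0 X0.00 Y0.00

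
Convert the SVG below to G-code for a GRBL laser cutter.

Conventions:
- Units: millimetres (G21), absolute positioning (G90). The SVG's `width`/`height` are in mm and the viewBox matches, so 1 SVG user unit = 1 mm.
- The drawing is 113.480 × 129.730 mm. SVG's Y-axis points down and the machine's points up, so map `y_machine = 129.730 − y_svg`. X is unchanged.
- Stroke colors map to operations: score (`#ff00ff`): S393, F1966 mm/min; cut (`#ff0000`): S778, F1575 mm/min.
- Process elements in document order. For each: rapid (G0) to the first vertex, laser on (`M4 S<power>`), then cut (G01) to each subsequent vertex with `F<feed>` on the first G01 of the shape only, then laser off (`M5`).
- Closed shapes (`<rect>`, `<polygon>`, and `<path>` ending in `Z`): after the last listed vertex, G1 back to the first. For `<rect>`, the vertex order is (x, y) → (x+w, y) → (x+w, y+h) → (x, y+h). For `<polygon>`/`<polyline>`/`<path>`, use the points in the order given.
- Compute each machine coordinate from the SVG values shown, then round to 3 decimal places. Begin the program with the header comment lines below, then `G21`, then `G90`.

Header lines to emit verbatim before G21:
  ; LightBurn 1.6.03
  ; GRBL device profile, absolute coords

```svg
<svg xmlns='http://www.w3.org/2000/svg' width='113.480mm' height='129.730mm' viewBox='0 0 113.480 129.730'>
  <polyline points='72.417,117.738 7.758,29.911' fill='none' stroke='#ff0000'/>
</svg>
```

Since the viewBox matches the mm dimensions, user units are millimetres directly. The only transform is the Y-flip y_m = 129.730 − y_svg.

Shape 1 is a line segment drawn with `<polyline>`. Its stroke #ff0000 means cut at S778, F1575. After flipping Y the toolpath is (72.417,11.992) → (7.758,99.819).

; LightBurn 1.6.03
; GRBL device profile, absolute coords
G21
G90
G0 X72.417 Y11.992
M4 S778
G01 X7.758 Y99.819 F1575
M5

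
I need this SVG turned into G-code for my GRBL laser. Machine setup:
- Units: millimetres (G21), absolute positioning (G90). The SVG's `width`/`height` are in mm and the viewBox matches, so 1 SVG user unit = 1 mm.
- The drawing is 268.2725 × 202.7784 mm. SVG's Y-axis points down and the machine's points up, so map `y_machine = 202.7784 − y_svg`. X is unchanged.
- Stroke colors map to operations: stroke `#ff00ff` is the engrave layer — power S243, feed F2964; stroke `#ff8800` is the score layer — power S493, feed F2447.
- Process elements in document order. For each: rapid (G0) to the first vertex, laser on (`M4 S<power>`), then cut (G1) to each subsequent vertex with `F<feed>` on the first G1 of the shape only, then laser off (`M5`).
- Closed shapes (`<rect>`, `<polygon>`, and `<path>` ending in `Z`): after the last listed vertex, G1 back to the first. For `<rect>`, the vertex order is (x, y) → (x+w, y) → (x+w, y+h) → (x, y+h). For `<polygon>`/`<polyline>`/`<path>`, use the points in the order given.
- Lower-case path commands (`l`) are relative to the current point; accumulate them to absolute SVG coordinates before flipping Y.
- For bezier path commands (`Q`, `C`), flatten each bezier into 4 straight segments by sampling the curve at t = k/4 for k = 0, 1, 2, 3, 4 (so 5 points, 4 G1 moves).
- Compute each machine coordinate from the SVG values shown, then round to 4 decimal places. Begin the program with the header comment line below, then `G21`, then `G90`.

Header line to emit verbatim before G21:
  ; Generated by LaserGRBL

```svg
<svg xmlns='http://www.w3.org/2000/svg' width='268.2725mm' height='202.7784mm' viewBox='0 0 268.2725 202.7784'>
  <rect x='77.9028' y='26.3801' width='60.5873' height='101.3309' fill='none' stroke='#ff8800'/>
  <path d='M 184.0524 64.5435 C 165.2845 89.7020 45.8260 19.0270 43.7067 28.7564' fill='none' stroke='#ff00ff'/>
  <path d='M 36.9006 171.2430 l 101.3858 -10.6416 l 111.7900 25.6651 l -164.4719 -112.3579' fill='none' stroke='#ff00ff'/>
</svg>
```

1 u = 1 mm; y_m = 202.7784 − y.

[1] `<rect>` rectangle, #ff8800→score S493 F2447: (77.9028,176.3983) → (138.4901,176.3983) → (138.4901,75.0674) → (77.9028,75.0674) → (77.9028,176.3983) (closed)

[2] `<path>` cubic bezier, #ff00ff→engrave S243 F2964: (184.0524,138.2349) → (154.5037,134.5811) → (107.6363,150.3425) → (63.8906,168.9969) → (43.7067,174.0220)

[3] `<path>` open polyline, #ff00ff→engrave S243 F2964: (36.9006,31.5354) → (138.2864,42.1770) → (250.0764,16.5119) → (85.6045,128.8698)

; Generated by LaserGRBL
G21
G90
G0 X77.9028 Y176.3983
M4 S493
G1 X138.4901 Y176.3983 F2447
G1 X138.4901 Y75.0674
G1 X77.9028 Y75.0674
G1 X77.9028 Y176.3983
M5
G0 X184.0524 Y138.2349
M4 S243
G1 X154.5037 Y134.5811 F2964
G1 X107.6363 Y150.3425
G1 X63.8906 Y168.9969
G1 X43.7067 Y174.0220
M5
G0 X36.9006 Y31.5354
M4 S243
G1 X138.2864 Y42.1770 F2964
G1 X250.0764 Y16.5119
G1 X85.6045 Y128.8698
M5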